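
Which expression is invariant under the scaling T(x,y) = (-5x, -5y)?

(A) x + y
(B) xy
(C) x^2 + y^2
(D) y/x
D

Under the uniform scaling T(x,y) = (-5x, -5y):
Substitute the transformed coordinates into each option and compare with the original:
(A) x + y  ->  (-5x) + (-5y) = -5x - 5y   [differs from x + y: not invariant]
(B) xy  ->  (-5x)(-5y) = 25xy   [differs from xy: not invariant]
(C) x^2 + y^2  ->  (-5x)^2 + (-5y)^2 = 25x^2 + 25y^2   [differs from x^2 + y^2: not invariant]
(D) y/x  ->  (-5y)/(-5x) = y/x   [equals y/x: invariant]

Only option (D), y/x, is unchanged by the transformation.
The common factor -5 cancels in a ratio of coordinates, while sums, products and sums of squares pick up factors of -5 or 25.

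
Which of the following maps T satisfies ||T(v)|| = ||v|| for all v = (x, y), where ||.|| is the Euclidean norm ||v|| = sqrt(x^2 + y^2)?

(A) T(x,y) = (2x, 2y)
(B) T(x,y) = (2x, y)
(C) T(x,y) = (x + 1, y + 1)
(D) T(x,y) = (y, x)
D

A transformation preserves a norm if ||T(v)|| = ||v|| for every v; a single vector where the norm changes rules an option out.

(A) T(x,y) = (2x, 2y): v = (1, 0) has norm sqrt((1)^2 + (0)^2) = 1, but T(v) = (2, 0) has norm 2 -- not preserved.
(B) T(x,y) = (2x, y): v = (1, 0) has norm sqrt((1)^2 + (0)^2) = 1, but T(v) = (2, 0) has norm 2 -- not preserved.
(C) T(x,y) = (x + 1, y + 1): v = (1, 0) has norm sqrt((1)^2 + (0)^2) = 1, but T(v) = (2, 1) has norm sqrt(5) -- not preserved.
(D) T(x,y) = (y, x): preserves the norm -- it is an orthogonal map (a rotation/reflection), and (y)^2 + (x)^2 simplifies to x^2 + y^2.

Therefore the answer is (D).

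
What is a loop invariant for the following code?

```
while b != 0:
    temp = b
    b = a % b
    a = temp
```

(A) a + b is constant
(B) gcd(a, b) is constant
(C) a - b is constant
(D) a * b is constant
B

A loop invariant must hold before the first iteration and be re-established by every execution of the body.

(B) gcd(a, b) is constant: One iteration replaces (a, b) by (b, a mod b). Since a mod b = a - q*b for an integer q, any common divisor of a and b divides b and a mod b, and conversely; hence gcd(b, a mod b) = gcd(a, b). For instance (28, 10) -> (10, 8) keeps gcd = 2. At exit b = 0 and a = gcd of the original inputs.

The other options fail:
(A) a + b is constant: e.g. (a, b) = (28, 10) -> (10, 8): the sum goes from 38 to 18.
(C) a - b is constant: e.g. (a, b) = (28, 10) -> (10, 8): the difference goes from 18 to 2.
(D) a * b is constant: e.g. (a, b) = (28, 10) -> (10, 8): the product goes from 280 to 80.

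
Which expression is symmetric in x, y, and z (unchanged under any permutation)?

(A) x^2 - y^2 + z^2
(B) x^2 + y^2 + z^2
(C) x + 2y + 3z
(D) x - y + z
B

A symmetric expression is unchanged when the variables are permuted; here the transformation to test is the swap (x, y) -> (y, x).
A symmetric expression must survive every permutation; the single swap x <-> y already eliminates the distractors, and the keyed expression is also unchanged by x <-> z and y <-> z (each variable enters it in exactly the same way).
Substitute the transformed coordinates into each option and compare with the original:
(A) x^2 - y^2 + z^2  ->  (y)^2 - (x)^2 + z^2 = -x^2 + y^2 + z^2   [differs from x^2 - y^2 + z^2: not invariant]
(B) x^2 + y^2 + z^2  ->  (y)^2 + (x)^2 + z^2 = x^2 + y^2 + z^2   [equals x^2 + y^2 + z^2: invariant]
(C) x + 2y + 3z  ->  (y) + 2(x) + 3z = 2x + y + 3z   [differs from x + 2y + 3z: not invariant]
(D) x - y + z  ->  (y) - (x) + z = -x + y + z   [differs from x - y + z: not invariant]

Only option (B), x^2 + y^2 + z^2, is unchanged by the transformation.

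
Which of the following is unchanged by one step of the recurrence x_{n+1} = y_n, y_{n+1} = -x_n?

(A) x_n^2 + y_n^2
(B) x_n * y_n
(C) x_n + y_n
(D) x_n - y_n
A

For the recurrence x_{n+1} = y_n, y_{n+1} = -x_n:

x_{n+1}^2 + y_{n+1}^2 = y_n^2 + (-x_n)^2 = x_n^2 + y_n^2
The sum of squares is conserved (like energy in a harmonic oscillator).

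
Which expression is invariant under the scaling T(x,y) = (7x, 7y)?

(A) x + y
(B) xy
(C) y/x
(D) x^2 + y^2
C

Under the uniform scaling T(x,y) = (7x, 7y):
Substitute the transformed coordinates into each option and compare with the original:
(A) x + y  ->  (7x) + (7y) = 7x + 7y   [differs from x + y: not invariant]
(B) xy  ->  (7x)(7y) = 49xy   [differs from xy: not invariant]
(C) y/x  ->  (7y)/(7x) = y/x   [equals y/x: invariant]
(D) x^2 + y^2  ->  (7x)^2 + (7y)^2 = 49x^2 + 49y^2   [differs from x^2 + y^2: not invariant]

Only option (C), y/x, is unchanged by the transformation.
The common factor 7 cancels in a ratio of coordinates, while sums, products and sums of squares pick up factors of 7 or 49.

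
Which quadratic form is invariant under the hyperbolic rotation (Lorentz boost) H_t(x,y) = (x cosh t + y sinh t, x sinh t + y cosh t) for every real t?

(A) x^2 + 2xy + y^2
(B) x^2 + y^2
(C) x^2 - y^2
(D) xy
C

Write x' = x cosh t + y sinh t, y' = x sinh t + y cosh t and substitute into each option:
(A) x^2 + 2xy + y^2: (x' + y')^2 with x' + y' = (x + y)(cosh t + sinh t) = (x + y)e^t, so it becomes (x + y)^2 e^(2t)   [not invariant for t != 0]
(B) x^2 + y^2: (x cosh t + y sinh t)^2 + (x sinh t + y cosh t)^2 = (x^2 + y^2)(cosh^2 t + sinh^2 t) + 4xy sinh t cosh t = (x^2 + y^2) cosh 2t + 2xy sinh 2t   [not invariant for t != 0]
(C) x^2 - y^2: (x cosh t + y sinh t)^2 - (x sinh t + y cosh t)^2 = x^2(cosh^2 t - sinh^2 t) + 2xy(cosh t sinh t - sinh t cosh t) + y^2(sinh^2 t - cosh^2 t) = x^2 - y^2   [invariant, using cosh^2 t - sinh^2 t = 1]
(D) xy: (x cosh t + y sinh t)(x sinh t + y cosh t) = xy(cosh^2 t + sinh^2 t) + (x^2 + y^2) sinh t cosh t = xy cosh 2t + (x^2 + y^2)(sinh 2t)/2   [not invariant for t != 0]

Only (C) x^2 - y^2 is unchanged; it is the Minkowski form preserved by Lorentz boosts, just as x^2 + y^2 is preserved by ordinary rotations.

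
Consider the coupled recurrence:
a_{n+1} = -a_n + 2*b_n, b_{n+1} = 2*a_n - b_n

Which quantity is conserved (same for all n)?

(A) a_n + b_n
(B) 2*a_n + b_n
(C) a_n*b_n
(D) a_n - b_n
A

Replace a_n by a_{n+1} = -a_n + 2*b_n and b_n by b_{n+1} = 2*a_n - b_n in each option and simplify:
(A) a_n + b_n  ->  (-a_n + 2*b_n) + (2*a_n - b_n) = a_n + b_n   [conserved]
(B) 2*a_n + b_n  ->  2*(-a_n + 2*b_n) + (2*a_n - b_n) = 3*b_n   [not conserved]
(C) a_n*b_n  ->  (-a_n + 2*b_n)*(2*a_n - b_n) = -2*a_n^2 + 5*a_n*b_n - 2*b_n^2   [not conserved]
(D) a_n - b_n  ->  (-a_n + 2*b_n) - (2*a_n - b_n) = -3*a_n + 3*b_n   [not conserved]

Only (A) a_n + b_n returns to itself after one step, so it is the conserved quantity.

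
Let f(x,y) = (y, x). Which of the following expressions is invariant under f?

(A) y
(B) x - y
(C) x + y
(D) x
C

For f(x,y) = (y, x):
After applying f: x' = y, y' = x. So x' + y' = y + x = x + y.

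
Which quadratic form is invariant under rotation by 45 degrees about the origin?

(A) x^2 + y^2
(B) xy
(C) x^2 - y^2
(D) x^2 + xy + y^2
A

Rotation by 45 degrees sends (x, y) to (sqrt(2)x/2 - sqrt(2)y/2, sqrt(2)x/2 + sqrt(2)y/2).
Substitute the transformed coordinates into each option and compare with the original:
(A) x^2 + y^2  ->  (sqrt(2)x/2 - sqrt(2)y/2)^2 + (sqrt(2)x/2 + sqrt(2)y/2)^2 = x^2 + y^2   [equals x^2 + y^2: invariant]
(B) xy  ->  (sqrt(2)x/2 - sqrt(2)y/2)(sqrt(2)x/2 + sqrt(2)y/2) = x^2/2 - y^2/2   [differs from xy: not invariant]
(C) x^2 - y^2  ->  (sqrt(2)x/2 - sqrt(2)y/2)^2 - (sqrt(2)x/2 + sqrt(2)y/2)^2 = -2xy   [differs from x^2 - y^2: not invariant]
(D) x^2 + xy + y^2  ->  (sqrt(2)x/2 - sqrt(2)y/2)^2 + (sqrt(2)x/2 - sqrt(2)y/2)(sqrt(2)x/2 + sqrt(2)y/2) + (sqrt(2)x/2 + sqrt(2)y/2)^2 = 3x^2/2 + y^2/2   [differs from x^2 + xy + y^2: not invariant]

Only option (A), x^2 + y^2, is unchanged by the transformation.
x^2 + y^2 is the squared distance from the origin, which rotations preserve.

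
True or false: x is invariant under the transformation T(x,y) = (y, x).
False

Substitute T(x,y) = (y, x) into the expression and compare with the original.

Original: x
After applying T: (y) = y

This differs from the original x (difference: -x + y), so the expression is NOT invariant.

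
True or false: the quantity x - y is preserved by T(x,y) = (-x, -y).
False

Substitute T(x,y) = (-x, -y) into the expression and compare with the original.

Original: x - y
After applying T: (-x) - (-y) = -x + y

This differs from the original x - y (difference: -2x + 2y), so the expression is NOT invariant.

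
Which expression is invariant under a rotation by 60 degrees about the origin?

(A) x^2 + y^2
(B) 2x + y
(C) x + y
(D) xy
A

A rotation by 60 degrees sends (x, y) to (x/2 - sqrt(3)y/2, sqrt(3)x/2 + y/2).
Substitute the transformed coordinates into each option and compare with the original:
(A) x^2 + y^2  ->  (x/2 - sqrt(3)y/2)^2 + (sqrt(3)x/2 + y/2)^2 = x^2 + y^2   [equals x^2 + y^2: invariant]
(B) 2x + y  ->  2(x/2 - sqrt(3)y/2) + (sqrt(3)x/2 + y/2) = sqrt(3)x/2 + x - sqrt(3)y + y/2   [differs from 2x + y: not invariant]
(C) x + y  ->  (x/2 - sqrt(3)y/2) + (sqrt(3)x/2 + y/2) = x/2 + sqrt(3)x/2 - sqrt(3)y/2 + y/2   [differs from x + y: not invariant]
(D) xy  ->  (x/2 - sqrt(3)y/2)(sqrt(3)x/2 + y/2) = sqrt(3)x^2/4 - xy/2 - sqrt(3)y^2/4   [differs from xy: not invariant]

Only option (A), x^2 + y^2, is unchanged by the transformation.
Geometrically, x^2 + y^2 is the squared distance from the origin, which every rotation about the origin preserves.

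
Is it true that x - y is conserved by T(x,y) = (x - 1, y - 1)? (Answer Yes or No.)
Yes

Substitute T(x,y) = (x - 1, y - 1) into the expression and compare with the original.

Original: x - y
After applying T: (x - 1) - (y - 1) = x - y

This is identical to the original x - y, so the expression is invariant.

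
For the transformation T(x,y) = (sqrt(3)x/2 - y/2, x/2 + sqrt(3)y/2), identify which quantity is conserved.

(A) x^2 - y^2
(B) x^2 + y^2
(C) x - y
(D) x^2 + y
B

An expression E(x,y) is invariant under T if E(T(x,y)) = E(x,y). Here T(x,y) = (sqrt(3)x/2 - y/2, x/2 + sqrt(3)y/2).
Substitute the transformed coordinates into each option and compare with the original:
(A) x^2 - y^2  ->  (sqrt(3)x/2 - y/2)^2 - (x/2 + sqrt(3)y/2)^2 = x^2/2 - sqrt(3)xy - y^2/2   [differs from x^2 - y^2: not invariant]
(B) x^2 + y^2  ->  (sqrt(3)x/2 - y/2)^2 + (x/2 + sqrt(3)y/2)^2 = x^2 + y^2   [equals x^2 + y^2: invariant]
(C) x - y  ->  (sqrt(3)x/2 - y/2) - (x/2 + sqrt(3)y/2) = -x/2 + sqrt(3)x/2 - sqrt(3)y/2 - y/2   [differs from x - y: not invariant]
(D) x^2 + y  ->  (sqrt(3)x/2 - y/2)^2 + (x/2 + sqrt(3)y/2) = 3x^2/4 - sqrt(3)xy/2 + x/2 + y^2/4 + sqrt(3)y/2   [differs from x^2 + y: not invariant]

Only option (B), x^2 + y^2, is unchanged by the transformation.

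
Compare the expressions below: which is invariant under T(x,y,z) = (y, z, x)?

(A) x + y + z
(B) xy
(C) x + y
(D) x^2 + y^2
A

Apply T(x,y,z) = (y, z, x) to each option, i.e. replace (x, y, z) by the transformed coordinates.
Substitute the transformed coordinates into each option and compare with the original:
(A) x + y + z  ->  (y) + (z) + (x) = x + y + z   [equals x + y + z: invariant]
(B) xy  ->  (y)(z) = yz   [differs from xy: not invariant]
(C) x + y  ->  (y) + (z) = y + z   [differs from x + y: not invariant]
(D) x^2 + y^2  ->  (y)^2 + (z)^2 = y^2 + z^2   [differs from x^2 + y^2: not invariant]

Only option (A), x + y + z, is unchanged by the transformation.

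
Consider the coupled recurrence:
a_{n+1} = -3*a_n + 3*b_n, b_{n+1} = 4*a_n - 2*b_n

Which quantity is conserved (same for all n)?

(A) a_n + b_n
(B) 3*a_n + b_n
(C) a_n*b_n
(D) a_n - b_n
A

Replace a_n by a_{n+1} = -3*a_n + 3*b_n and b_n by b_{n+1} = 4*a_n - 2*b_n in each option and simplify:
(A) a_n + b_n  ->  (-3*a_n + 3*b_n) + (4*a_n - 2*b_n) = a_n + b_n   [conserved]
(B) 3*a_n + b_n  ->  3*(-3*a_n + 3*b_n) + (4*a_n - 2*b_n) = -5*a_n + 7*b_n   [not conserved]
(C) a_n*b_n  ->  (-3*a_n + 3*b_n)*(4*a_n - 2*b_n) = -12*a_n^2 + 18*a_n*b_n - 6*b_n^2   [not conserved]
(D) a_n - b_n  ->  (-3*a_n + 3*b_n) - (4*a_n - 2*b_n) = -7*a_n + 5*b_n   [not conserved]

Only (A) a_n + b_n returns to itself after one step, so it is the conserved quantity.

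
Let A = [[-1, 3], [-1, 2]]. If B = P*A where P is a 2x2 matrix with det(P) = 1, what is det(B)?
1

By the multiplicative property of determinants, det(B) = det(P*A) = det(P) * det(A) = det(A),
so the determinant is invariant under multiplication by any determinant-1 matrix; we just need det(A).

det(A) = (-1)(2) - (3)(-1) = -2 - (-3) = 1

Therefore det(B) = 1 * 1 = 1.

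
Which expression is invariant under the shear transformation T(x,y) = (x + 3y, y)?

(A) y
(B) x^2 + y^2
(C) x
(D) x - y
A

Under the shear T(x,y) = (x + 3y, y):
Substitute the transformed coordinates into each option and compare with the original:
(A) y  ->  (y) = y   [equals y: invariant]
(B) x^2 + y^2  ->  (x + 3y)^2 + (y)^2 = x^2 + 6xy + 10y^2   [differs from x^2 + y^2: not invariant]
(C) x  ->  (x + 3y) = x + 3y   [differs from x: not invariant]
(D) x - y  ->  (x + 3y) - (y) = x + 2y   [differs from x - y: not invariant]

Only option (A), y, is unchanged by the transformation.
A horizontal shear moves points parallel to the x-axis, so the y-coordinate (and any function of y alone) is unchanged.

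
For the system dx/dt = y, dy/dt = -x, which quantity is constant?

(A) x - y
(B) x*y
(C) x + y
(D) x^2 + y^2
D

A first integral I satisfies dI/dt = 0 along every solution. Differentiate each option and use the equation of motion:
(A) d/dt[x - y] = y - (-x) = x + y, not identically 0
(B) d/dt[x*y] = (dx/dt)y + x(dy/dt) = y^2 - x^2, not identically 0
(C) d/dt[x + y] = y + (-x) = y - x, not identically 0
(D) d/dt[x^2 + y^2] = 2x*dx/dt + 2y*dy/dt = 2x*y + 2y*(-x) = 0

Only (D) has zero time-derivative. So x^2 + y^2 (the squared radius; trajectories are circles) is the conserved quantity.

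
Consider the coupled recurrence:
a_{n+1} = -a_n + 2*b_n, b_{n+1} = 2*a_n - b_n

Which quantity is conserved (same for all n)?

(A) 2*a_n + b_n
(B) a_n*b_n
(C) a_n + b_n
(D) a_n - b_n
C

Replace a_n by a_{n+1} = -a_n + 2*b_n and b_n by b_{n+1} = 2*a_n - b_n in each option and simplify:
(A) 2*a_n + b_n  ->  2*(-a_n + 2*b_n) + (2*a_n - b_n) = 3*b_n   [not conserved]
(B) a_n*b_n  ->  (-a_n + 2*b_n)*(2*a_n - b_n) = -2*a_n^2 + 5*a_n*b_n - 2*b_n^2   [not conserved]
(C) a_n + b_n  ->  (-a_n + 2*b_n) + (2*a_n - b_n) = a_n + b_n   [conserved]
(D) a_n - b_n  ->  (-a_n + 2*b_n) - (2*a_n - b_n) = -3*a_n + 3*b_n   [not conserved]

Only (C) a_n + b_n returns to itself after one step, so it is the conserved quantity.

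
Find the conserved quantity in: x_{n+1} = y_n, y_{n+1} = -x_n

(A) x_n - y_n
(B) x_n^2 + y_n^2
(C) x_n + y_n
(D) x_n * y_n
B

For the recurrence x_{n+1} = y_n, y_{n+1} = -x_n:

x_{n+1}^2 + y_{n+1}^2 = y_n^2 + (-x_n)^2 = x_n^2 + y_n^2
The sum of squares is conserved (like energy in a harmonic oscillator).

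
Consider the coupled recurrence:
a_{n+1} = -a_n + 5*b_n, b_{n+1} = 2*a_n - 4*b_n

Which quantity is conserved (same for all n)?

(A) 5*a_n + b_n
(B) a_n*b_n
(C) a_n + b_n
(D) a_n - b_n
C

Replace a_n by a_{n+1} = -a_n + 5*b_n and b_n by b_{n+1} = 2*a_n - 4*b_n in each option and simplify:
(A) 5*a_n + b_n  ->  5*(-a_n + 5*b_n) + (2*a_n - 4*b_n) = -3*a_n + 21*b_n   [not conserved]
(B) a_n*b_n  ->  (-a_n + 5*b_n)*(2*a_n - 4*b_n) = -2*a_n^2 + 14*a_n*b_n - 20*b_n^2   [not conserved]
(C) a_n + b_n  ->  (-a_n + 5*b_n) + (2*a_n - 4*b_n) = a_n + b_n   [conserved]
(D) a_n - b_n  ->  (-a_n + 5*b_n) - (2*a_n - 4*b_n) = -3*a_n + 9*b_n   [not conserved]

Only (C) a_n + b_n returns to itself after one step, so it is the conserved quantity.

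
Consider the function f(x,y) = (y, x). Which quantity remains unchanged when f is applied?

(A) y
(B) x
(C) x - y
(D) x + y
D

For f(x,y) = (y, x):
After applying f: x' = y, y' = x. So x' + y' = y + x = x + y.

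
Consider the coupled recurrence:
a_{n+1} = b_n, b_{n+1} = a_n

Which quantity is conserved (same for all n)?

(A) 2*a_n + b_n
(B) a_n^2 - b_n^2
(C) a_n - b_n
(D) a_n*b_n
D

Replace a_n by a_{n+1} = b_n and b_n by b_{n+1} = a_n in each option and simplify:
(A) 2*a_n + b_n  ->  2*(b_n) + (a_n) = a_n + 2*b_n   [not conserved]
(B) a_n^2 - b_n^2  ->  (b_n)^2 - (a_n)^2 = -a_n^2 + b_n^2   [not conserved]
(C) a_n - b_n  ->  (b_n) - (a_n) = -a_n + b_n   [not conserved]
(D) a_n*b_n  ->  (b_n)*(a_n) = a_n*b_n   [conserved]

Only (D) a_n*b_n returns to itself after one step, so it is the conserved quantity.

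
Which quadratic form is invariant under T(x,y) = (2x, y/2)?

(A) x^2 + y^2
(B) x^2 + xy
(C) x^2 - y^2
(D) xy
D

T multiplies x by 2 and divides y by 2.
Substitute the transformed coordinates into each option and compare with the original:
(A) x^2 + y^2  ->  (2x)^2 + (y/2)^2 = 4x^2 + y^2/4   [differs from x^2 + y^2: not invariant]
(B) x^2 + xy  ->  (2x)^2 + (2x)(y/2) = 4x^2 + xy   [differs from x^2 + xy: not invariant]
(C) x^2 - y^2  ->  (2x)^2 - (y/2)^2 = 4x^2 - y^2/4   [differs from x^2 - y^2: not invariant]
(D) xy  ->  (2x)(y/2) = xy   [equals xy: invariant]

Only option (D), xy, is unchanged by the transformation.
The factors 2 and 1/2 cancel only in the pure product xy.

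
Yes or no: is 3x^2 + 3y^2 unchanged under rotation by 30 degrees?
Yes

Applying rotation by 30 degrees: x' = x*cos(30 degrees) - y*sin(30 degrees) = sqrt(3)x/2 - y/2, y' = x*sin(30 degrees) + y*cos(30 degrees) = x/2 + sqrt(3)y/2

Substituting into 3x^2 + 3y^2:
3(sqrt(3)x/2 - y/2)^2 + 3(x/2 + sqrt(3)y/2)^2
= 3x^2 + 3y^2

This equals the original expression 3x^2 + 3y^2, so it IS invariant.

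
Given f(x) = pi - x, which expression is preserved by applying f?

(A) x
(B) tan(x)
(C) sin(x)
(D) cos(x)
C

For f(x) = pi - x:
sin(pi - x) = sin(x), so sine is invariant under this transformation.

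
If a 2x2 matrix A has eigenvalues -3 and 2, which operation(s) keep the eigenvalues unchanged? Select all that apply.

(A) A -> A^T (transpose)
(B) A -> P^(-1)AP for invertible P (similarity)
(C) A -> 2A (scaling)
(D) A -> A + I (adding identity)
A and B

Eigenvalues are preserved by:
1. Similarity transformations: A -> P^(-1)AP (same characteristic polynomial)
2. Transpose: A^T has the same eigenvalues as A

Eigenvalues are NOT preserved by:
- Adding identity: eigenvalues become -3+1, 2+1
- Scaling: eigenvalues become -6, 4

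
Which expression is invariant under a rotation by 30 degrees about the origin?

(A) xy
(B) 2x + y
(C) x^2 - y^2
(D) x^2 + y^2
D

A rotation by 30 degrees sends (x, y) to (sqrt(3)x/2 - y/2, x/2 + sqrt(3)y/2).
Substitute the transformed coordinates into each option and compare with the original:
(A) xy  ->  (sqrt(3)x/2 - y/2)(x/2 + sqrt(3)y/2) = sqrt(3)x^2/4 + xy/2 - sqrt(3)y^2/4   [differs from xy: not invariant]
(B) 2x + y  ->  2(sqrt(3)x/2 - y/2) + (x/2 + sqrt(3)y/2) = x/2 + sqrt(3)x - y + sqrt(3)y/2   [differs from 2x + y: not invariant]
(C) x^2 - y^2  ->  (sqrt(3)x/2 - y/2)^2 - (x/2 + sqrt(3)y/2)^2 = x^2/2 - sqrt(3)xy - y^2/2   [differs from x^2 - y^2: not invariant]
(D) x^2 + y^2  ->  (sqrt(3)x/2 - y/2)^2 + (x/2 + sqrt(3)y/2)^2 = x^2 + y^2   [equals x^2 + y^2: invariant]

Only option (D), x^2 + y^2, is unchanged by the transformation.
Geometrically, x^2 + y^2 is the squared distance from the origin, which every rotation about the origin preserves.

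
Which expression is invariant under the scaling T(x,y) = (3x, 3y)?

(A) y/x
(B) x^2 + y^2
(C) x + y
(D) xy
A

Under the uniform scaling T(x,y) = (3x, 3y):
Substitute the transformed coordinates into each option and compare with the original:
(A) y/x  ->  (3y)/(3x) = y/x   [equals y/x: invariant]
(B) x^2 + y^2  ->  (3x)^2 + (3y)^2 = 9x^2 + 9y^2   [differs from x^2 + y^2: not invariant]
(C) x + y  ->  (3x) + (3y) = 3x + 3y   [differs from x + y: not invariant]
(D) xy  ->  (3x)(3y) = 9xy   [differs from xy: not invariant]

Only option (A), y/x, is unchanged by the transformation.
The common factor 3 cancels in a ratio of coordinates, while sums, products and sums of squares pick up factors of 3 or 9.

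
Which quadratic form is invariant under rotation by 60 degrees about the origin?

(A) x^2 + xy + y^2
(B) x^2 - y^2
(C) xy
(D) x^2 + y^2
D

Rotation by 60 degrees sends (x, y) to (x/2 - sqrt(3)y/2, sqrt(3)x/2 + y/2).
Substitute the transformed coordinates into each option and compare with the original:
(A) x^2 + xy + y^2  ->  (x/2 - sqrt(3)y/2)^2 + (x/2 - sqrt(3)y/2)(sqrt(3)x/2 + y/2) + (sqrt(3)x/2 + y/2)^2 = sqrt(3)x^2/4 + x^2 - xy/2 - sqrt(3)y^2/4 + y^2   [differs from x^2 + xy + y^2: not invariant]
(B) x^2 - y^2  ->  (x/2 - sqrt(3)y/2)^2 - (sqrt(3)x/2 + y/2)^2 = -x^2/2 - sqrt(3)xy + y^2/2   [differs from x^2 - y^2: not invariant]
(C) xy  ->  (x/2 - sqrt(3)y/2)(sqrt(3)x/2 + y/2) = sqrt(3)x^2/4 - xy/2 - sqrt(3)y^2/4   [differs from xy: not invariant]
(D) x^2 + y^2  ->  (x/2 - sqrt(3)y/2)^2 + (sqrt(3)x/2 + y/2)^2 = x^2 + y^2   [equals x^2 + y^2: invariant]

Only option (D), x^2 + y^2, is unchanged by the transformation.
x^2 + y^2 is the squared distance from the origin, which rotations preserve.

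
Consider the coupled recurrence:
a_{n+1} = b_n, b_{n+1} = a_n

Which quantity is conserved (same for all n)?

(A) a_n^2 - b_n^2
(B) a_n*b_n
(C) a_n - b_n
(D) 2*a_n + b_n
B

Replace a_n by a_{n+1} = b_n and b_n by b_{n+1} = a_n in each option and simplify:
(A) a_n^2 - b_n^2  ->  (b_n)^2 - (a_n)^2 = -a_n^2 + b_n^2   [not conserved]
(B) a_n*b_n  ->  (b_n)*(a_n) = a_n*b_n   [conserved]
(C) a_n - b_n  ->  (b_n) - (a_n) = -a_n + b_n   [not conserved]
(D) 2*a_n + b_n  ->  2*(b_n) + (a_n) = a_n + 2*b_n   [not conserved]

Only (B) a_n*b_n returns to itself after one step, so it is the conserved quantity.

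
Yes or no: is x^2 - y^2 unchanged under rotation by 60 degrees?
No

Applying rotation by 60 degrees: x' = x*cos(60 degrees) - y*sin(60 degrees) = x/2 - sqrt(3)y/2, y' = x*sin(60 degrees) + y*cos(60 degrees) = sqrt(3)x/2 + y/2

Substituting into x^2 - y^2:
(x/2 - sqrt(3)y/2)^2 - (sqrt(3)x/2 + y/2)^2
= -x^2/2 - sqrt(3)xy + y^2/2

This differs from the original expression x^2 - y^2, so it is NOT invariant.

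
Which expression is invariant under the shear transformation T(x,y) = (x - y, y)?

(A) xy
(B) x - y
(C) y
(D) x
C

Under the shear T(x,y) = (x - y, y):
Substitute the transformed coordinates into each option and compare with the original:
(A) xy  ->  (x - y)(y) = xy - y^2   [differs from xy: not invariant]
(B) x - y  ->  (x - y) - (y) = x - 2y   [differs from x - y: not invariant]
(C) y  ->  (y) = y   [equals y: invariant]
(D) x  ->  (x - y) = x - y   [differs from x: not invariant]

Only option (C), y, is unchanged by the transformation.
A horizontal shear moves points parallel to the x-axis, so the y-coordinate (and any function of y alone) is unchanged.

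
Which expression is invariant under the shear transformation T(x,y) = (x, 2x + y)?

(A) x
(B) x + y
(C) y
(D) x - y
A

Under the shear T(x,y) = (x, 2x + y):
Substitute the transformed coordinates into each option and compare with the original:
(A) x  ->  (x) = x   [equals x: invariant]
(B) x + y  ->  (x) + (2x + y) = 3x + y   [differs from x + y: not invariant]
(C) y  ->  (2x + y) = 2x + y   [differs from y: not invariant]
(D) x - y  ->  (x) - (2x + y) = -x - y   [differs from x - y: not invariant]

Only option (A), x, is unchanged by the transformation.
A vertical shear moves points parallel to the y-axis, so the x-coordinate (and any function of x alone) is unchanged.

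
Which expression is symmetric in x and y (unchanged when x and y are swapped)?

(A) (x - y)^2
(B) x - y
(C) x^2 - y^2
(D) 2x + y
A

A symmetric expression is unchanged when the variables are permuted; here the transformation to test is the swap (x, y) -> (y, x).
Substitute the transformed coordinates into each option and compare with the original:
(A) (x - y)^2  ->  ((y) - (x))^2 = x^2 - 2xy + y^2   [equals (x - y)^2: invariant]
(B) x - y  ->  (y) - (x) = -x + y   [differs from x - y: not invariant]
(C) x^2 - y^2  ->  (y)^2 - (x)^2 = -x^2 + y^2   [differs from x^2 - y^2: not invariant]
(D) 2x + y  ->  2(y) + (x) = x + 2y   [differs from 2x + y: not invariant]

Only option (A), (x - y)^2, is unchanged by the transformation.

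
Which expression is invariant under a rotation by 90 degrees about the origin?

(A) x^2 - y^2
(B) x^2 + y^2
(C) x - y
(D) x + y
B

A rotation by 90 degrees sends (x, y) to (-y, x).
Substitute the transformed coordinates into each option and compare with the original:
(A) x^2 - y^2  ->  (-y)^2 - (x)^2 = -x^2 + y^2   [differs from x^2 - y^2: not invariant]
(B) x^2 + y^2  ->  (-y)^2 + (x)^2 = x^2 + y^2   [equals x^2 + y^2: invariant]
(C) x - y  ->  (-y) - (x) = -x - y   [differs from x - y: not invariant]
(D) x + y  ->  (-y) + (x) = x - y   [differs from x + y: not invariant]

Only option (B), x^2 + y^2, is unchanged by the transformation.
Geometrically, x^2 + y^2 is the squared distance from the origin, which every rotation about the origin preserves.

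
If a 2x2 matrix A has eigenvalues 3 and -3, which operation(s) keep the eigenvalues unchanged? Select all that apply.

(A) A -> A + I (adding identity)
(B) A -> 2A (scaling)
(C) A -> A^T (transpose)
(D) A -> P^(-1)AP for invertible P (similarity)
C and D

Eigenvalues are preserved by:
1. Similarity transformations: A -> P^(-1)AP (same characteristic polynomial)
2. Transpose: A^T has the same eigenvalues as A

Eigenvalues are NOT preserved by:
- Adding identity: eigenvalues become 3+1, -3+1
- Scaling: eigenvalues become 6, -6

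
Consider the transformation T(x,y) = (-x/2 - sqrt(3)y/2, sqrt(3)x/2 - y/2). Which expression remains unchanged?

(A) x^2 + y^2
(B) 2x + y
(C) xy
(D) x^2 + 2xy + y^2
A

An expression E(x,y) is invariant under T if E(T(x,y)) = E(x,y). Here T(x,y) = (-x/2 - sqrt(3)y/2, sqrt(3)x/2 - y/2).
Substitute the transformed coordinates into each option and compare with the original:
(A) x^2 + y^2  ->  (-x/2 - sqrt(3)y/2)^2 + (sqrt(3)x/2 - y/2)^2 = x^2 + y^2   [equals x^2 + y^2: invariant]
(B) 2x + y  ->  2(-x/2 - sqrt(3)y/2) + (sqrt(3)x/2 - y/2) = -x + sqrt(3)x/2 - sqrt(3)y - y/2   [differs from 2x + y: not invariant]
(C) xy  ->  (-x/2 - sqrt(3)y/2)(sqrt(3)x/2 - y/2) = -sqrt(3)x^2/4 - xy/2 + sqrt(3)y^2/4   [differs from xy: not invariant]
(D) x^2 + 2xy + y^2  ->  (-x/2 - sqrt(3)y/2)^2 + 2(-x/2 - sqrt(3)y/2)(sqrt(3)x/2 - y/2) + (sqrt(3)x/2 - y/2)^2 = -sqrt(3)x^2/2 + x^2 - xy + sqrt(3)y^2/2 + y^2   [differs from x^2 + 2xy + y^2: not invariant]

Only option (A), x^2 + y^2, is unchanged by the transformation.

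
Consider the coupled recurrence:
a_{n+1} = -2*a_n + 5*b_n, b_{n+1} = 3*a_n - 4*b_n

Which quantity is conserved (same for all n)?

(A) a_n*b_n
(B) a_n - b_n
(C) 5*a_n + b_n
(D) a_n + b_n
D

Replace a_n by a_{n+1} = -2*a_n + 5*b_n and b_n by b_{n+1} = 3*a_n - 4*b_n in each option and simplify:
(A) a_n*b_n  ->  (-2*a_n + 5*b_n)*(3*a_n - 4*b_n) = -6*a_n^2 + 23*a_n*b_n - 20*b_n^2   [not conserved]
(B) a_n - b_n  ->  (-2*a_n + 5*b_n) - (3*a_n - 4*b_n) = -5*a_n + 9*b_n   [not conserved]
(C) 5*a_n + b_n  ->  5*(-2*a_n + 5*b_n) + (3*a_n - 4*b_n) = -7*a_n + 21*b_n   [not conserved]
(D) a_n + b_n  ->  (-2*a_n + 5*b_n) + (3*a_n - 4*b_n) = a_n + b_n   [conserved]

Only (D) a_n + b_n returns to itself after one step, so it is the conserved quantity.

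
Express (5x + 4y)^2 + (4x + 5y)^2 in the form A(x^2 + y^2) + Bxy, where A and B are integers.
41(x^2 + y^2) + 80xy

Expanding: (5x + 4y)^2 = 25x^2 + 40xy + 16y^2
(4x + 5y)^2 = 16x^2 + 40xy + 25y^2
Sum = (25+16)(x^2+y^2) + 80xy = 41(x^2 + y^2) + 80xy
This is symmetric in x and y.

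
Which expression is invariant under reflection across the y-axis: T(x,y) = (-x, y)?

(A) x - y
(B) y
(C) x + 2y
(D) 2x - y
B

The map is reflection across the y-axis: T(x,y) = (-x, y).
Substitute the transformed coordinates into each option and compare with the original:
(A) x - y  ->  (-x) - (y) = -x - y   [differs from x - y: not invariant]
(B) y  ->  (y) = y   [equals y: invariant]
(C) x + 2y  ->  (-x) + 2(y) = -x + 2y   [differs from x + 2y: not invariant]
(D) 2x - y  ->  2(-x) - (y) = -2x - y   [differs from 2x - y: not invariant]

Only option (B), y, is unchanged by the transformation.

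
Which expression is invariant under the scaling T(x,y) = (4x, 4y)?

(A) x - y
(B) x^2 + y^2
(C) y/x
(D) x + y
C

Under the uniform scaling T(x,y) = (4x, 4y):
Substitute the transformed coordinates into each option and compare with the original:
(A) x - y  ->  (4x) - (4y) = 4x - 4y   [differs from x - y: not invariant]
(B) x^2 + y^2  ->  (4x)^2 + (4y)^2 = 16x^2 + 16y^2   [differs from x^2 + y^2: not invariant]
(C) y/x  ->  (4y)/(4x) = y/x   [equals y/x: invariant]
(D) x + y  ->  (4x) + (4y) = 4x + 4y   [differs from x + y: not invariant]

Only option (C), y/x, is unchanged by the transformation.
The common factor 4 cancels in a ratio of coordinates, while sums, products and sums of squares pick up factors of 4 or 16.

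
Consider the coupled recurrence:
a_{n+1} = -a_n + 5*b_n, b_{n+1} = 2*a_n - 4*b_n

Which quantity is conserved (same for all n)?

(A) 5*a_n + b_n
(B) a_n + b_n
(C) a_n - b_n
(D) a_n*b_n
B

Replace a_n by a_{n+1} = -a_n + 5*b_n and b_n by b_{n+1} = 2*a_n - 4*b_n in each option and simplify:
(A) 5*a_n + b_n  ->  5*(-a_n + 5*b_n) + (2*a_n - 4*b_n) = -3*a_n + 21*b_n   [not conserved]
(B) a_n + b_n  ->  (-a_n + 5*b_n) + (2*a_n - 4*b_n) = a_n + b_n   [conserved]
(C) a_n - b_n  ->  (-a_n + 5*b_n) - (2*a_n - 4*b_n) = -3*a_n + 9*b_n   [not conserved]
(D) a_n*b_n  ->  (-a_n + 5*b_n)*(2*a_n - 4*b_n) = -2*a_n^2 + 14*a_n*b_n - 20*b_n^2   [not conserved]

Only (B) a_n + b_n returns to itself after one step, so it is the conserved quantity.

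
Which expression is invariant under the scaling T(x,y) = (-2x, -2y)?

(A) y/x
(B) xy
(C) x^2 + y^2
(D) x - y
A

Under the uniform scaling T(x,y) = (-2x, -2y):
Substitute the transformed coordinates into each option and compare with the original:
(A) y/x  ->  (-2y)/(-2x) = y/x   [equals y/x: invariant]
(B) xy  ->  (-2x)(-2y) = 4xy   [differs from xy: not invariant]
(C) x^2 + y^2  ->  (-2x)^2 + (-2y)^2 = 4x^2 + 4y^2   [differs from x^2 + y^2: not invariant]
(D) x - y  ->  (-2x) - (-2y) = -2x + 2y   [differs from x - y: not invariant]

Only option (A), y/x, is unchanged by the transformation.
The common factor -2 cancels in a ratio of coordinates, while sums, products and sums of squares pick up factors of -2 or 4.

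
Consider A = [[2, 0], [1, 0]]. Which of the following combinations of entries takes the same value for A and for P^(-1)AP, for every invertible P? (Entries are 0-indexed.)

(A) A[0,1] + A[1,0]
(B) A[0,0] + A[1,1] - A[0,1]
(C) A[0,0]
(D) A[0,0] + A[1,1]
D

A[0,0] + A[1,1] is the trace of A. By the cyclic property of the trace, tr(P^(-1)AP) = tr(APP^(-1)) = tr(A), so it is the same for every matrix similar to A.

The other combinations are not similarity invariants. For example, take P = [[1, -1], [0, 1]] (det P = 1), so P^(-1) = [[1, 1], [0, 1]] and
B = P^(-1)AP = [[3, -3], [1, -1]].
Evaluating each option on A and on B:
(A) A[0,1] + A[1,0]: 1 for A, -2 for B -> changes
(B) A[0,0] + A[1,1] - A[0,1]: 2 for A, 5 for B -> changes
(C) A[0,0]: 2 for A, 3 for B -> changes
(D) A[0,0] + A[1,1]: 2 for A, 2 for B -> unchanged

Only (D) A[0,0] + A[1,1] = 2 survives (and it does so for every P, not just this one), so it is the invariant.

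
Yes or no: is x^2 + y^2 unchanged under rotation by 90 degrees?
Yes

Applying rotation by 90 degrees: x' = x*cos(90 degrees) - y*sin(90 degrees) = -y, y' = x*sin(90 degrees) + y*cos(90 degrees) = x

Substituting into x^2 + y^2:
(-y)^2 + (x)^2
= x^2 + y^2

This equals the original expression x^2 + y^2, so it IS invariant.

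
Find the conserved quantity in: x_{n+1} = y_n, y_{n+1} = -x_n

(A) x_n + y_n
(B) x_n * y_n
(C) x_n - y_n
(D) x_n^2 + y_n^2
D

For the recurrence x_{n+1} = y_n, y_{n+1} = -x_n:

x_{n+1}^2 + y_{n+1}^2 = y_n^2 + (-x_n)^2 = x_n^2 + y_n^2
The sum of squares is conserved (like energy in a harmonic oscillator).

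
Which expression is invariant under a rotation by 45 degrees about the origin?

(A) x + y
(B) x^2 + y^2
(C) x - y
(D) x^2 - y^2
B

A rotation by 45 degrees sends (x, y) to (sqrt(2)x/2 - sqrt(2)y/2, sqrt(2)x/2 + sqrt(2)y/2).
Substitute the transformed coordinates into each option and compare with the original:
(A) x + y  ->  (sqrt(2)x/2 - sqrt(2)y/2) + (sqrt(2)x/2 + sqrt(2)y/2) = sqrt(2)x   [differs from x + y: not invariant]
(B) x^2 + y^2  ->  (sqrt(2)x/2 - sqrt(2)y/2)^2 + (sqrt(2)x/2 + sqrt(2)y/2)^2 = x^2 + y^2   [equals x^2 + y^2: invariant]
(C) x - y  ->  (sqrt(2)x/2 - sqrt(2)y/2) - (sqrt(2)x/2 + sqrt(2)y/2) = -sqrt(2)y   [differs from x - y: not invariant]
(D) x^2 - y^2  ->  (sqrt(2)x/2 - sqrt(2)y/2)^2 - (sqrt(2)x/2 + sqrt(2)y/2)^2 = -2xy   [differs from x^2 - y^2: not invariant]

Only option (B), x^2 + y^2, is unchanged by the transformation.
Geometrically, x^2 + y^2 is the squared distance from the origin, which every rotation about the origin preserves.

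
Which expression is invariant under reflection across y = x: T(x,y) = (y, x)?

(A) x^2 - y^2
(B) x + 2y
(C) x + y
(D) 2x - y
C

The map is reflection across y = x: T(x,y) = (y, x).
Substitute the transformed coordinates into each option and compare with the original:
(A) x^2 - y^2  ->  (y)^2 - (x)^2 = -x^2 + y^2   [differs from x^2 - y^2: not invariant]
(B) x + 2y  ->  (y) + 2(x) = 2x + y   [differs from x + 2y: not invariant]
(C) x + y  ->  (y) + (x) = x + y   [equals x + y: invariant]
(D) 2x - y  ->  2(y) - (x) = -x + 2y   [differs from 2x - y: not invariant]

Only option (C), x + y, is unchanged by the transformation.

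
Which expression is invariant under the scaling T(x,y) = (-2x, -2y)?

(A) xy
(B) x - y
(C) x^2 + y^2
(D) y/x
D

Under the uniform scaling T(x,y) = (-2x, -2y):
Substitute the transformed coordinates into each option and compare with the original:
(A) xy  ->  (-2x)(-2y) = 4xy   [differs from xy: not invariant]
(B) x - y  ->  (-2x) - (-2y) = -2x + 2y   [differs from x - y: not invariant]
(C) x^2 + y^2  ->  (-2x)^2 + (-2y)^2 = 4x^2 + 4y^2   [differs from x^2 + y^2: not invariant]
(D) y/x  ->  (-2y)/(-2x) = y/x   [equals y/x: invariant]

Only option (D), y/x, is unchanged by the transformation.
The common factor -2 cancels in a ratio of coordinates, while sums, products and sums of squares pick up factors of -2 or 4.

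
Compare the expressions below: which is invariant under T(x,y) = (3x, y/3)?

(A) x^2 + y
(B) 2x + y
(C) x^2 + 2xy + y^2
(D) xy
D

An expression E(x,y) is invariant under T if E(T(x,y)) = E(x,y). Here T(x,y) = (3x, y/3).
Substitute the transformed coordinates into each option and compare with the original:
(A) x^2 + y  ->  (3x)^2 + (y/3) = 9x^2 + y/3   [differs from x^2 + y: not invariant]
(B) 2x + y  ->  2(3x) + (y/3) = 6x + y/3   [differs from 2x + y: not invariant]
(C) x^2 + 2xy + y^2  ->  (3x)^2 + 2(3x)(y/3) + (y/3)^2 = 9x^2 + 2xy + y^2/9   [differs from x^2 + 2xy + y^2: not invariant]
(D) xy  ->  (3x)(y/3) = xy   [equals xy: invariant]

Only option (D), xy, is unchanged by the transformation.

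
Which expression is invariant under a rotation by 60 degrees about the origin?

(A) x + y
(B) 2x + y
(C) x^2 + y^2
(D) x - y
C

A rotation by 60 degrees sends (x, y) to (x/2 - sqrt(3)y/2, sqrt(3)x/2 + y/2).
Substitute the transformed coordinates into each option and compare with the original:
(A) x + y  ->  (x/2 - sqrt(3)y/2) + (sqrt(3)x/2 + y/2) = x/2 + sqrt(3)x/2 - sqrt(3)y/2 + y/2   [differs from x + y: not invariant]
(B) 2x + y  ->  2(x/2 - sqrt(3)y/2) + (sqrt(3)x/2 + y/2) = sqrt(3)x/2 + x - sqrt(3)y + y/2   [differs from 2x + y: not invariant]
(C) x^2 + y^2  ->  (x/2 - sqrt(3)y/2)^2 + (sqrt(3)x/2 + y/2)^2 = x^2 + y^2   [equals x^2 + y^2: invariant]
(D) x - y  ->  (x/2 - sqrt(3)y/2) - (sqrt(3)x/2 + y/2) = -sqrt(3)x/2 + x/2 - sqrt(3)y/2 - y/2   [differs from x - y: not invariant]

Only option (C), x^2 + y^2, is unchanged by the transformation.
Geometrically, x^2 + y^2 is the squared distance from the origin, which every rotation about the origin preserves.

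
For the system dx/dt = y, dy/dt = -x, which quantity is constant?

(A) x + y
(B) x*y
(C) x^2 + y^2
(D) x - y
C

A first integral I satisfies dI/dt = 0 along every solution. Differentiate each option and use the equation of motion:
(A) d/dt[x + y] = y + (-x) = y - x, not identically 0
(B) d/dt[x*y] = (dx/dt)y + x(dy/dt) = y^2 - x^2, not identically 0
(C) d/dt[x^2 + y^2] = 2x*dx/dt + 2y*dy/dt = 2x*y + 2y*(-x) = 0
(D) d/dt[x - y] = y - (-x) = x + y, not identically 0

Only (C) has zero time-derivative. So x^2 + y^2 (the squared radius; trajectories are circles) is the conserved quantity.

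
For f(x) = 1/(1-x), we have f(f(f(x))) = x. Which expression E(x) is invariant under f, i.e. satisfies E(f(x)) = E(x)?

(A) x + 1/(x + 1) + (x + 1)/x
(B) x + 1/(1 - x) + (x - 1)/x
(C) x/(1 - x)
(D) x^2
B

Replace x by f(x) = 1/(1 - x) in each option and simplify. As a quick numerical cross-check, also compare E(3) with E(f(3)) = E(-1/2).

(A) x + 1/(x + 1) + (x + 1)/x  ->  (1/(1 - x)) + 1/((1/(1 - x)) + 1) + ((1/(1 - x)) + 1)/(1/(1 - x)) = (-x^3 + 6x^2 - 11x + 7)/(x^2 - 3x + 2); check: E(3) = 55/12 but E(-1/2) = 1/2.   [not invariant]
(B) x + 1/(1 - x) + (x - 1)/x  ->  (1/(1 - x)) + 1/(1 - (1/(1 - x))) + ((1/(1 - x)) - 1)/(1/(1 - x)), which simplifies back to x + 1/(1 - x) + (x - 1)/x; check: E(3) = 19/6, E(-1/2) = 19/6.   [invariant]
(C) x/(1 - x)  ->  (1/(1 - x))/(1 - (1/(1 - x))) = -1/x; check: E(3) = -3/2 but E(-1/2) = -1/3.   [not invariant]
(D) x^2  ->  (1/(1 - x))^2 = (x - 1)^(-2); check: E(3) = 9 but E(-1/2) = 1/4.   [not invariant]

Only (B) is unchanged. Indeed f(f(x)) = 1/(1 - 1/(1-x)) = (1-x)/(-x) = (x-1)/x, so E(x) = x + f(x) + f(f(x)) is the sum over the whole 3-cycle; applying f just permutes the three terms cyclically (x -> f(x) -> f(f(x)) -> x), leaving the sum unchanged.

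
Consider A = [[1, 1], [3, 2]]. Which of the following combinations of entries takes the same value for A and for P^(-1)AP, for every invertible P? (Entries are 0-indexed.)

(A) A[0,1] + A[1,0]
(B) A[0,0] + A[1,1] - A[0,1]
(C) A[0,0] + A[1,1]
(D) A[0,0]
C

A[0,0] + A[1,1] is the trace of A. By the cyclic property of the trace, tr(P^(-1)AP) = tr(APP^(-1)) = tr(A), so it is the same for every matrix similar to A.

The other combinations are not similarity invariants. For example, take P = [[1, -1], [0, 1]] (det P = 1), so P^(-1) = [[1, 1], [0, 1]] and
B = P^(-1)AP = [[4, -1], [3, -1]].
Evaluating each option on A and on B:
(A) A[0,1] + A[1,0]: 4 for A, 2 for B -> changes
(B) A[0,0] + A[1,1] - A[0,1]: 2 for A, 4 for B -> changes
(C) A[0,0] + A[1,1]: 3 for A, 3 for B -> unchanged
(D) A[0,0]: 1 for A, 4 for B -> changes

Only (C) A[0,0] + A[1,1] = 3 survives (and it does so for every P, not just this one), so it is the invariant.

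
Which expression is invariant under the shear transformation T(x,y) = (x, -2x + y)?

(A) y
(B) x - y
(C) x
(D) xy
C

Under the shear T(x,y) = (x, -2x + y):
Substitute the transformed coordinates into each option and compare with the original:
(A) y  ->  (-2x + y) = -2x + y   [differs from y: not invariant]
(B) x - y  ->  (x) - (-2x + y) = 3x - y   [differs from x - y: not invariant]
(C) x  ->  (x) = x   [equals x: invariant]
(D) xy  ->  (x)(-2x + y) = -2x^2 + xy   [differs from xy: not invariant]

Only option (C), x, is unchanged by the transformation.
A vertical shear moves points parallel to the y-axis, so the x-coordinate (and any function of x alone) is unchanged.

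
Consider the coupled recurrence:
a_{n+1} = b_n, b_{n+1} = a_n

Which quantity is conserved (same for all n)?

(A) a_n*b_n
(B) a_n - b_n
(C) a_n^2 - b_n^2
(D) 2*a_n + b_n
A

Replace a_n by a_{n+1} = b_n and b_n by b_{n+1} = a_n in each option and simplify:
(A) a_n*b_n  ->  (b_n)*(a_n) = a_n*b_n   [conserved]
(B) a_n - b_n  ->  (b_n) - (a_n) = -a_n + b_n   [not conserved]
(C) a_n^2 - b_n^2  ->  (b_n)^2 - (a_n)^2 = -a_n^2 + b_n^2   [not conserved]
(D) 2*a_n + b_n  ->  2*(b_n) + (a_n) = a_n + 2*b_n   [not conserved]

Only (A) a_n*b_n returns to itself after one step, so it is the conserved quantity.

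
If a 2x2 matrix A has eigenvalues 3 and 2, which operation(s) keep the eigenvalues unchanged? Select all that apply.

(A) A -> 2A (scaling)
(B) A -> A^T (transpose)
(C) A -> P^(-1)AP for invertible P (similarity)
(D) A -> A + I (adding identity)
B and C

Eigenvalues are preserved by:
1. Similarity transformations: A -> P^(-1)AP (same characteristic polynomial)
2. Transpose: A^T has the same eigenvalues as A

Eigenvalues are NOT preserved by:
- Adding identity: eigenvalues become 3+1, 2+1
- Scaling: eigenvalues become 6, 4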